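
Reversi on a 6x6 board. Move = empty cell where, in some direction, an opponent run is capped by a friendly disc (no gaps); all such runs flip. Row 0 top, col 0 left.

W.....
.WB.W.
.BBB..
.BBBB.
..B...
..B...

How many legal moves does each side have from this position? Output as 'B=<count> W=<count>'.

-- B to move --
(0,1): flips 1 -> legal
(0,2): no bracket -> illegal
(0,3): no bracket -> illegal
(0,4): no bracket -> illegal
(0,5): flips 1 -> legal
(1,0): flips 1 -> legal
(1,3): no bracket -> illegal
(1,5): no bracket -> illegal
(2,0): no bracket -> illegal
(2,4): no bracket -> illegal
(2,5): no bracket -> illegal
B mobility = 3
-- W to move --
(0,1): no bracket -> illegal
(0,2): no bracket -> illegal
(0,3): no bracket -> illegal
(1,0): no bracket -> illegal
(1,3): flips 1 -> legal
(2,0): no bracket -> illegal
(2,4): no bracket -> illegal
(2,5): no bracket -> illegal
(3,0): no bracket -> illegal
(3,5): no bracket -> illegal
(4,0): no bracket -> illegal
(4,1): flips 4 -> legal
(4,3): no bracket -> illegal
(4,4): flips 2 -> legal
(4,5): no bracket -> illegal
(5,1): no bracket -> illegal
(5,3): no bracket -> illegal
W mobility = 3

Answer: B=3 W=3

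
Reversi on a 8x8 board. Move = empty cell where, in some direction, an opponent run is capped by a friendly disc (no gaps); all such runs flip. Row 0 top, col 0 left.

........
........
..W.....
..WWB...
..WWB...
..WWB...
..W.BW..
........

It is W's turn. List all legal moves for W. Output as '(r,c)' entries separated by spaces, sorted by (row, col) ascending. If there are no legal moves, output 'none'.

Answer: (2,5) (3,5) (4,5) (5,5) (6,3) (7,5)

Derivation:
(2,3): no bracket -> illegal
(2,4): no bracket -> illegal
(2,5): flips 1 -> legal
(3,5): flips 2 -> legal
(4,5): flips 1 -> legal
(5,5): flips 2 -> legal
(6,3): flips 1 -> legal
(7,3): no bracket -> illegal
(7,4): no bracket -> illegal
(7,5): flips 1 -> legal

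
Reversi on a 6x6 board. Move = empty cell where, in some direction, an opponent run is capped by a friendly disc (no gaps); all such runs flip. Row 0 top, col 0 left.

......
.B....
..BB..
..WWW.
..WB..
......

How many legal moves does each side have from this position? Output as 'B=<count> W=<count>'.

Answer: B=6 W=8

Derivation:
-- B to move --
(2,1): flips 1 -> legal
(2,4): no bracket -> illegal
(2,5): flips 1 -> legal
(3,1): no bracket -> illegal
(3,5): no bracket -> illegal
(4,1): flips 2 -> legal
(4,4): flips 1 -> legal
(4,5): flips 1 -> legal
(5,1): no bracket -> illegal
(5,2): flips 2 -> legal
(5,3): no bracket -> illegal
B mobility = 6
-- W to move --
(0,0): flips 2 -> legal
(0,1): no bracket -> illegal
(0,2): no bracket -> illegal
(1,0): no bracket -> illegal
(1,2): flips 2 -> legal
(1,3): flips 1 -> legal
(1,4): flips 1 -> legal
(2,0): no bracket -> illegal
(2,1): no bracket -> illegal
(2,4): no bracket -> illegal
(3,1): no bracket -> illegal
(4,4): flips 1 -> legal
(5,2): flips 1 -> legal
(5,3): flips 1 -> legal
(5,4): flips 1 -> legal
W mobility = 8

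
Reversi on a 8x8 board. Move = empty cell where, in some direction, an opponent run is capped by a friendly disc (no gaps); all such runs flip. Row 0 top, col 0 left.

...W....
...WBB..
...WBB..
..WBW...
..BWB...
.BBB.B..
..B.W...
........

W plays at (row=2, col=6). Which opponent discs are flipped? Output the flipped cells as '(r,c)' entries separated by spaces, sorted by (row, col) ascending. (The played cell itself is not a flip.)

Dir NW: opp run (1,5), next='.' -> no flip
Dir N: first cell '.' (not opp) -> no flip
Dir NE: first cell '.' (not opp) -> no flip
Dir W: opp run (2,5) (2,4) capped by W -> flip
Dir E: first cell '.' (not opp) -> no flip
Dir SW: first cell '.' (not opp) -> no flip
Dir S: first cell '.' (not opp) -> no flip
Dir SE: first cell '.' (not opp) -> no flip

Answer: (2,4) (2,5)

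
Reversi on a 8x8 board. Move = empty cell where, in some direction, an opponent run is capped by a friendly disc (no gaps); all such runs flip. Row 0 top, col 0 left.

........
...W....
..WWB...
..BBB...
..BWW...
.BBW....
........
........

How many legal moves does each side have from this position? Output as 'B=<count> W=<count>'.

Answer: B=11 W=10

Derivation:
-- B to move --
(0,2): flips 1 -> legal
(0,3): flips 2 -> legal
(0,4): no bracket -> illegal
(1,1): flips 1 -> legal
(1,2): flips 2 -> legal
(1,4): flips 1 -> legal
(2,1): flips 2 -> legal
(3,1): no bracket -> illegal
(3,5): no bracket -> illegal
(4,5): flips 2 -> legal
(5,4): flips 3 -> legal
(5,5): flips 1 -> legal
(6,2): no bracket -> illegal
(6,3): flips 2 -> legal
(6,4): flips 1 -> legal
B mobility = 11
-- W to move --
(1,4): flips 2 -> legal
(1,5): no bracket -> illegal
(2,1): flips 1 -> legal
(2,5): flips 2 -> legal
(3,1): flips 1 -> legal
(3,5): flips 1 -> legal
(4,0): no bracket -> illegal
(4,1): flips 2 -> legal
(4,5): flips 1 -> legal
(5,0): flips 2 -> legal
(6,0): no bracket -> illegal
(6,1): flips 1 -> legal
(6,2): flips 3 -> legal
(6,3): no bracket -> illegal
W mobility = 10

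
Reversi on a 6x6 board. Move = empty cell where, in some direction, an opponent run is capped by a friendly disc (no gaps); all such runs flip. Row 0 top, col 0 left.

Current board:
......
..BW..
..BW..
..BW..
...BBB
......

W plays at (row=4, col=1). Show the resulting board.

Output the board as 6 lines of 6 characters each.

Place W at (4,1); scan 8 dirs for brackets.
Dir NW: first cell '.' (not opp) -> no flip
Dir N: first cell '.' (not opp) -> no flip
Dir NE: opp run (3,2) capped by W -> flip
Dir W: first cell '.' (not opp) -> no flip
Dir E: first cell '.' (not opp) -> no flip
Dir SW: first cell '.' (not opp) -> no flip
Dir S: first cell '.' (not opp) -> no flip
Dir SE: first cell '.' (not opp) -> no flip
All flips: (3,2)

Answer: ......
..BW..
..BW..
..WW..
.W.BBB
......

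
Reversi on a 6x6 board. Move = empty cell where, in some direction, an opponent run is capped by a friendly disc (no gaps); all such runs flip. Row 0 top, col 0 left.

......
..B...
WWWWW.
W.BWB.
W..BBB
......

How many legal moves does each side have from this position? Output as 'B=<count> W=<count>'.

-- B to move --
(1,0): flips 1 -> legal
(1,1): flips 2 -> legal
(1,3): flips 2 -> legal
(1,4): flips 2 -> legal
(1,5): no bracket -> illegal
(2,5): no bracket -> illegal
(3,1): no bracket -> illegal
(3,5): no bracket -> illegal
(4,1): no bracket -> illegal
(4,2): no bracket -> illegal
(5,0): no bracket -> illegal
(5,1): no bracket -> illegal
B mobility = 4
-- W to move --
(0,1): flips 1 -> legal
(0,2): flips 1 -> legal
(0,3): flips 1 -> legal
(1,1): no bracket -> illegal
(1,3): no bracket -> illegal
(2,5): no bracket -> illegal
(3,1): flips 1 -> legal
(3,5): flips 1 -> legal
(4,1): flips 1 -> legal
(4,2): flips 1 -> legal
(5,2): no bracket -> illegal
(5,3): flips 1 -> legal
(5,4): flips 4 -> legal
(5,5): flips 1 -> legal
W mobility = 10

Answer: B=4 W=10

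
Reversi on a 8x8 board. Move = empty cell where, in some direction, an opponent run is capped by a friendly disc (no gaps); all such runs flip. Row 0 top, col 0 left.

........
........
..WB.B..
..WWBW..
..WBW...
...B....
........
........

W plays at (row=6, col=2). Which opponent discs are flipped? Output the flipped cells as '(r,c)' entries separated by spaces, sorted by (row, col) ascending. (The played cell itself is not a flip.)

Answer: (5,3)

Derivation:
Dir NW: first cell '.' (not opp) -> no flip
Dir N: first cell '.' (not opp) -> no flip
Dir NE: opp run (5,3) capped by W -> flip
Dir W: first cell '.' (not opp) -> no flip
Dir E: first cell '.' (not opp) -> no flip
Dir SW: first cell '.' (not opp) -> no flip
Dir S: first cell '.' (not opp) -> no flip
Dir SE: first cell '.' (not opp) -> no flip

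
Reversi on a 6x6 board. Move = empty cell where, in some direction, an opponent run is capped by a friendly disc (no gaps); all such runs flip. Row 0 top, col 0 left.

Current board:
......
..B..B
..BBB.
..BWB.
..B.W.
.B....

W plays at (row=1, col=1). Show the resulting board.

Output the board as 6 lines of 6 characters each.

Place W at (1,1); scan 8 dirs for brackets.
Dir NW: first cell '.' (not opp) -> no flip
Dir N: first cell '.' (not opp) -> no flip
Dir NE: first cell '.' (not opp) -> no flip
Dir W: first cell '.' (not opp) -> no flip
Dir E: opp run (1,2), next='.' -> no flip
Dir SW: first cell '.' (not opp) -> no flip
Dir S: first cell '.' (not opp) -> no flip
Dir SE: opp run (2,2) capped by W -> flip
All flips: (2,2)

Answer: ......
.WB..B
..WBB.
..BWB.
..B.W.
.B....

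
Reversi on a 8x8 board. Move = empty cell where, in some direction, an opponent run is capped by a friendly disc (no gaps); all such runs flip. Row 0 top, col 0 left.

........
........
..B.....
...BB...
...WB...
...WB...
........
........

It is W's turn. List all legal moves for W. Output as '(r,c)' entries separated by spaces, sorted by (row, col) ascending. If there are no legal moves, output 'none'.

Answer: (2,3) (2,5) (3,5) (4,5) (5,5) (6,5)

Derivation:
(1,1): no bracket -> illegal
(1,2): no bracket -> illegal
(1,3): no bracket -> illegal
(2,1): no bracket -> illegal
(2,3): flips 1 -> legal
(2,4): no bracket -> illegal
(2,5): flips 1 -> legal
(3,1): no bracket -> illegal
(3,2): no bracket -> illegal
(3,5): flips 1 -> legal
(4,2): no bracket -> illegal
(4,5): flips 1 -> legal
(5,5): flips 1 -> legal
(6,3): no bracket -> illegal
(6,4): no bracket -> illegal
(6,5): flips 1 -> legal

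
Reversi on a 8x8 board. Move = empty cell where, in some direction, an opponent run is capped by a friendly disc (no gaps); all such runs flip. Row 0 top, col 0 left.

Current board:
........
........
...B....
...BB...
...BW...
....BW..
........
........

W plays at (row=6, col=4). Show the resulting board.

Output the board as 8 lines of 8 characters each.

Answer: ........
........
...B....
...BB...
...BW...
....WW..
....W...
........

Derivation:
Place W at (6,4); scan 8 dirs for brackets.
Dir NW: first cell '.' (not opp) -> no flip
Dir N: opp run (5,4) capped by W -> flip
Dir NE: first cell 'W' (not opp) -> no flip
Dir W: first cell '.' (not opp) -> no flip
Dir E: first cell '.' (not opp) -> no flip
Dir SW: first cell '.' (not opp) -> no flip
Dir S: first cell '.' (not opp) -> no flip
Dir SE: first cell '.' (not opp) -> no flip
All flips: (5,4)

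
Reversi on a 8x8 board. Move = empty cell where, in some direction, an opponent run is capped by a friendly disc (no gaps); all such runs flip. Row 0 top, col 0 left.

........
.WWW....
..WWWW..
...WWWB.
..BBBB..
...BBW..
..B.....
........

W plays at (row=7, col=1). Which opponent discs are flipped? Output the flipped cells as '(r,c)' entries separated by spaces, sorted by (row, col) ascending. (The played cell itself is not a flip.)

Answer: (4,4) (5,3) (6,2)

Derivation:
Dir NW: first cell '.' (not opp) -> no flip
Dir N: first cell '.' (not opp) -> no flip
Dir NE: opp run (6,2) (5,3) (4,4) capped by W -> flip
Dir W: first cell '.' (not opp) -> no flip
Dir E: first cell '.' (not opp) -> no flip
Dir SW: edge -> no flip
Dir S: edge -> no flip
Dir SE: edge -> no flip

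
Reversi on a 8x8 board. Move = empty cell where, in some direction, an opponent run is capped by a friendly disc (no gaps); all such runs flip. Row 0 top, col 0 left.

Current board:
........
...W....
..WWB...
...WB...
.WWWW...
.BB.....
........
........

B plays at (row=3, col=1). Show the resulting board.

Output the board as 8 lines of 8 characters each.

Place B at (3,1); scan 8 dirs for brackets.
Dir NW: first cell '.' (not opp) -> no flip
Dir N: first cell '.' (not opp) -> no flip
Dir NE: opp run (2,2) (1,3), next='.' -> no flip
Dir W: first cell '.' (not opp) -> no flip
Dir E: first cell '.' (not opp) -> no flip
Dir SW: first cell '.' (not opp) -> no flip
Dir S: opp run (4,1) capped by B -> flip
Dir SE: opp run (4,2), next='.' -> no flip
All flips: (4,1)

Answer: ........
...W....
..WWB...
.B.WB...
.BWWW...
.BB.....
........
........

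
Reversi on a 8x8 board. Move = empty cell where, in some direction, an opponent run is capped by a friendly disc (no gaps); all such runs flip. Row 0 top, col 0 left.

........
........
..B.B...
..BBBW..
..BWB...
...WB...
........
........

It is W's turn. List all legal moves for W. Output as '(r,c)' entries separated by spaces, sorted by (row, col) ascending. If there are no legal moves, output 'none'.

Answer: (1,3) (2,1) (2,3) (2,5) (3,1) (4,1) (4,5) (5,5) (6,5)

Derivation:
(1,1): no bracket -> illegal
(1,2): no bracket -> illegal
(1,3): flips 1 -> legal
(1,4): no bracket -> illegal
(1,5): no bracket -> illegal
(2,1): flips 1 -> legal
(2,3): flips 1 -> legal
(2,5): flips 1 -> legal
(3,1): flips 4 -> legal
(4,1): flips 1 -> legal
(4,5): flips 1 -> legal
(5,1): no bracket -> illegal
(5,2): no bracket -> illegal
(5,5): flips 1 -> legal
(6,3): no bracket -> illegal
(6,4): no bracket -> illegal
(6,5): flips 1 -> legal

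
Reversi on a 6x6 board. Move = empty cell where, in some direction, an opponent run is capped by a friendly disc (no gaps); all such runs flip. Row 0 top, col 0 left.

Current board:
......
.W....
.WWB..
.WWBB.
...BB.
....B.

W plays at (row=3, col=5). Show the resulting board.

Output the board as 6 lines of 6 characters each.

Place W at (3,5); scan 8 dirs for brackets.
Dir NW: first cell '.' (not opp) -> no flip
Dir N: first cell '.' (not opp) -> no flip
Dir NE: edge -> no flip
Dir W: opp run (3,4) (3,3) capped by W -> flip
Dir E: edge -> no flip
Dir SW: opp run (4,4), next='.' -> no flip
Dir S: first cell '.' (not opp) -> no flip
Dir SE: edge -> no flip
All flips: (3,3) (3,4)

Answer: ......
.W....
.WWB..
.WWWWW
...BB.
....B.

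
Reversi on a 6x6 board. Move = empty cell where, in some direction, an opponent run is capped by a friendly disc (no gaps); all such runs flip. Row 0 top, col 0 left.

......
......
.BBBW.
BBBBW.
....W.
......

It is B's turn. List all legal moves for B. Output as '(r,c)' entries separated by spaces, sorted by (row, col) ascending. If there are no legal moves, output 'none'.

Answer: (1,5) (2,5) (3,5) (4,5) (5,5)

Derivation:
(1,3): no bracket -> illegal
(1,4): no bracket -> illegal
(1,5): flips 1 -> legal
(2,5): flips 1 -> legal
(3,5): flips 1 -> legal
(4,3): no bracket -> illegal
(4,5): flips 1 -> legal
(5,3): no bracket -> illegal
(5,4): no bracket -> illegal
(5,5): flips 1 -> legal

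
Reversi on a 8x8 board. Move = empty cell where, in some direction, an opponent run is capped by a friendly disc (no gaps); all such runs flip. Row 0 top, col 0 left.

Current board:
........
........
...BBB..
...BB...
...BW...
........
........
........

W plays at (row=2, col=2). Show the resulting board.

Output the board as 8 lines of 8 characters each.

Place W at (2,2); scan 8 dirs for brackets.
Dir NW: first cell '.' (not opp) -> no flip
Dir N: first cell '.' (not opp) -> no flip
Dir NE: first cell '.' (not opp) -> no flip
Dir W: first cell '.' (not opp) -> no flip
Dir E: opp run (2,3) (2,4) (2,5), next='.' -> no flip
Dir SW: first cell '.' (not opp) -> no flip
Dir S: first cell '.' (not opp) -> no flip
Dir SE: opp run (3,3) capped by W -> flip
All flips: (3,3)

Answer: ........
........
..WBBB..
...WB...
...BW...
........
........
........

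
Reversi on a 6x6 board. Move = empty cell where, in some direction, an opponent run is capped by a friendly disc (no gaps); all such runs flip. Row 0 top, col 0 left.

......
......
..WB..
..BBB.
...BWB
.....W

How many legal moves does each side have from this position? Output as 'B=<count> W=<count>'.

Answer: B=4 W=3

Derivation:
-- B to move --
(1,1): flips 1 -> legal
(1,2): flips 1 -> legal
(1,3): no bracket -> illegal
(2,1): flips 1 -> legal
(3,1): no bracket -> illegal
(3,5): no bracket -> illegal
(5,3): no bracket -> illegal
(5,4): flips 1 -> legal
B mobility = 4
-- W to move --
(1,2): no bracket -> illegal
(1,3): no bracket -> illegal
(1,4): no bracket -> illegal
(2,1): no bracket -> illegal
(2,4): flips 2 -> legal
(2,5): no bracket -> illegal
(3,1): no bracket -> illegal
(3,5): flips 1 -> legal
(4,1): no bracket -> illegal
(4,2): flips 2 -> legal
(5,2): no bracket -> illegal
(5,3): no bracket -> illegal
(5,4): no bracket -> illegal
W mobility = 3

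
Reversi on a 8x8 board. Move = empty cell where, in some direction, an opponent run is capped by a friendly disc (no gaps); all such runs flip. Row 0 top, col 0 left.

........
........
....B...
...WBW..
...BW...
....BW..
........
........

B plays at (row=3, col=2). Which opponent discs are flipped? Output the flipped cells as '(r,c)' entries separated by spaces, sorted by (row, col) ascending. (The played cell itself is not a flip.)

Dir NW: first cell '.' (not opp) -> no flip
Dir N: first cell '.' (not opp) -> no flip
Dir NE: first cell '.' (not opp) -> no flip
Dir W: first cell '.' (not opp) -> no flip
Dir E: opp run (3,3) capped by B -> flip
Dir SW: first cell '.' (not opp) -> no flip
Dir S: first cell '.' (not opp) -> no flip
Dir SE: first cell 'B' (not opp) -> no flip

Answer: (3,3)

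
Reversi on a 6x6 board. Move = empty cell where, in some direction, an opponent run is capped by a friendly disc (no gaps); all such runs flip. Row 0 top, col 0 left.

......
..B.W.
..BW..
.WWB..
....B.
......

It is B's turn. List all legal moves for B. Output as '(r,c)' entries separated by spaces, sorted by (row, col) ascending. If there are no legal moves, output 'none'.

Answer: (1,3) (2,4) (3,0) (3,4) (4,0) (4,2)

Derivation:
(0,3): no bracket -> illegal
(0,4): no bracket -> illegal
(0,5): no bracket -> illegal
(1,3): flips 1 -> legal
(1,5): no bracket -> illegal
(2,0): no bracket -> illegal
(2,1): no bracket -> illegal
(2,4): flips 1 -> legal
(2,5): no bracket -> illegal
(3,0): flips 2 -> legal
(3,4): flips 1 -> legal
(4,0): flips 1 -> legal
(4,1): no bracket -> illegal
(4,2): flips 1 -> legal
(4,3): no bracket -> illegal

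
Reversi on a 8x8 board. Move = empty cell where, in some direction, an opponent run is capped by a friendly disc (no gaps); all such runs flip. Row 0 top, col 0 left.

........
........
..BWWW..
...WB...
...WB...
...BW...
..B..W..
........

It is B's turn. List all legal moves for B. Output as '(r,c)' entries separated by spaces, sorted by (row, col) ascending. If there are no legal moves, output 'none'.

Answer: (1,2) (1,3) (1,4) (1,6) (2,6) (3,2) (4,2) (5,2) (5,5) (6,4)

Derivation:
(1,2): flips 1 -> legal
(1,3): flips 3 -> legal
(1,4): flips 1 -> legal
(1,5): no bracket -> illegal
(1,6): flips 1 -> legal
(2,6): flips 3 -> legal
(3,2): flips 1 -> legal
(3,5): no bracket -> illegal
(3,6): no bracket -> illegal
(4,2): flips 1 -> legal
(4,5): no bracket -> illegal
(5,2): flips 1 -> legal
(5,5): flips 1 -> legal
(5,6): no bracket -> illegal
(6,3): no bracket -> illegal
(6,4): flips 1 -> legal
(6,6): no bracket -> illegal
(7,4): no bracket -> illegal
(7,5): no bracket -> illegal
(7,6): no bracket -> illegal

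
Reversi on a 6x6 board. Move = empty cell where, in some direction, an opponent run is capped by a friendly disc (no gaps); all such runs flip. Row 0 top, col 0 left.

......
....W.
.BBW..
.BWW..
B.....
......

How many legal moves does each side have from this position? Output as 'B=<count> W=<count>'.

Answer: B=5 W=5

Derivation:
-- B to move --
(0,3): no bracket -> illegal
(0,4): no bracket -> illegal
(0,5): no bracket -> illegal
(1,2): no bracket -> illegal
(1,3): no bracket -> illegal
(1,5): no bracket -> illegal
(2,4): flips 1 -> legal
(2,5): no bracket -> illegal
(3,4): flips 2 -> legal
(4,1): no bracket -> illegal
(4,2): flips 1 -> legal
(4,3): flips 1 -> legal
(4,4): flips 1 -> legal
B mobility = 5
-- W to move --
(1,0): flips 1 -> legal
(1,1): flips 1 -> legal
(1,2): flips 1 -> legal
(1,3): no bracket -> illegal
(2,0): flips 2 -> legal
(3,0): flips 1 -> legal
(4,1): no bracket -> illegal
(4,2): no bracket -> illegal
(5,0): no bracket -> illegal
(5,1): no bracket -> illegal
W mobility = 5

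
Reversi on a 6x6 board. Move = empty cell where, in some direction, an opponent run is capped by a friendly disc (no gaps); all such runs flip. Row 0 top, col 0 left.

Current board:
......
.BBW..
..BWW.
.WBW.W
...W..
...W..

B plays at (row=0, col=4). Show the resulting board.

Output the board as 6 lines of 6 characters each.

Place B at (0,4); scan 8 dirs for brackets.
Dir NW: edge -> no flip
Dir N: edge -> no flip
Dir NE: edge -> no flip
Dir W: first cell '.' (not opp) -> no flip
Dir E: first cell '.' (not opp) -> no flip
Dir SW: opp run (1,3) capped by B -> flip
Dir S: first cell '.' (not opp) -> no flip
Dir SE: first cell '.' (not opp) -> no flip
All flips: (1,3)

Answer: ....B.
.BBB..
..BWW.
.WBW.W
...W..
...W..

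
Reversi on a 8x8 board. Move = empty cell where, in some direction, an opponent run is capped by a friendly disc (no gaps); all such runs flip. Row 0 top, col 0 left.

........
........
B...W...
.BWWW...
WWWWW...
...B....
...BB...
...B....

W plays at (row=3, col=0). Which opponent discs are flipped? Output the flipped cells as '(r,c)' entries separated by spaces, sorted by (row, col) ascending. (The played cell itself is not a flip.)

Dir NW: edge -> no flip
Dir N: opp run (2,0), next='.' -> no flip
Dir NE: first cell '.' (not opp) -> no flip
Dir W: edge -> no flip
Dir E: opp run (3,1) capped by W -> flip
Dir SW: edge -> no flip
Dir S: first cell 'W' (not opp) -> no flip
Dir SE: first cell 'W' (not opp) -> no flip

Answer: (3,1)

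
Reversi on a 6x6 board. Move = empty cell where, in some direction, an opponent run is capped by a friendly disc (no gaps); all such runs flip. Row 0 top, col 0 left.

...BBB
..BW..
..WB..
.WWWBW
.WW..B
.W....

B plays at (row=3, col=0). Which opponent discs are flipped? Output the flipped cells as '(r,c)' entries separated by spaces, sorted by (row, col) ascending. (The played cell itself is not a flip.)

Answer: (3,1) (3,2) (3,3)

Derivation:
Dir NW: edge -> no flip
Dir N: first cell '.' (not opp) -> no flip
Dir NE: first cell '.' (not opp) -> no flip
Dir W: edge -> no flip
Dir E: opp run (3,1) (3,2) (3,3) capped by B -> flip
Dir SW: edge -> no flip
Dir S: first cell '.' (not opp) -> no flip
Dir SE: opp run (4,1), next='.' -> no flip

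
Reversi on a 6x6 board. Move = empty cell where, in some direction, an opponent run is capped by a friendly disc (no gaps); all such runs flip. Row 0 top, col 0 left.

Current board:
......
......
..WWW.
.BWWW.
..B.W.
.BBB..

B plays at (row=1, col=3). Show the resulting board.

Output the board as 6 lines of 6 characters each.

Place B at (1,3); scan 8 dirs for brackets.
Dir NW: first cell '.' (not opp) -> no flip
Dir N: first cell '.' (not opp) -> no flip
Dir NE: first cell '.' (not opp) -> no flip
Dir W: first cell '.' (not opp) -> no flip
Dir E: first cell '.' (not opp) -> no flip
Dir SW: opp run (2,2) capped by B -> flip
Dir S: opp run (2,3) (3,3), next='.' -> no flip
Dir SE: opp run (2,4), next='.' -> no flip
All flips: (2,2)

Answer: ......
...B..
..BWW.
.BWWW.
..B.W.
.BBB..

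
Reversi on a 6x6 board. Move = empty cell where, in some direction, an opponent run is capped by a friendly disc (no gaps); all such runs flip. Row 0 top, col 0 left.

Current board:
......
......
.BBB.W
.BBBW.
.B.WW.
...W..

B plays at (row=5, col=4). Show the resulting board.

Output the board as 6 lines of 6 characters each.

Place B at (5,4); scan 8 dirs for brackets.
Dir NW: opp run (4,3) capped by B -> flip
Dir N: opp run (4,4) (3,4), next='.' -> no flip
Dir NE: first cell '.' (not opp) -> no flip
Dir W: opp run (5,3), next='.' -> no flip
Dir E: first cell '.' (not opp) -> no flip
Dir SW: edge -> no flip
Dir S: edge -> no flip
Dir SE: edge -> no flip
All flips: (4,3)

Answer: ......
......
.BBB.W
.BBBW.
.B.BW.
...WB.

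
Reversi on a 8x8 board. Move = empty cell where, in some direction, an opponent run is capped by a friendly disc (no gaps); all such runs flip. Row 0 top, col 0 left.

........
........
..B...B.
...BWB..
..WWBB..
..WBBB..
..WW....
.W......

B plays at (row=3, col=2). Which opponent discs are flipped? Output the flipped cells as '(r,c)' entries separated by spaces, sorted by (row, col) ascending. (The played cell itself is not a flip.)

Dir NW: first cell '.' (not opp) -> no flip
Dir N: first cell 'B' (not opp) -> no flip
Dir NE: first cell '.' (not opp) -> no flip
Dir W: first cell '.' (not opp) -> no flip
Dir E: first cell 'B' (not opp) -> no flip
Dir SW: first cell '.' (not opp) -> no flip
Dir S: opp run (4,2) (5,2) (6,2), next='.' -> no flip
Dir SE: opp run (4,3) capped by B -> flip

Answer: (4,3)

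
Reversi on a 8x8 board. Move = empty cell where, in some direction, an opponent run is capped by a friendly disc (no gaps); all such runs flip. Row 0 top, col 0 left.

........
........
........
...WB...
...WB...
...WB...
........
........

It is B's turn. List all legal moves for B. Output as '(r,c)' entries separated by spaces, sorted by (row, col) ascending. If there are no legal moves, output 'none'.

Answer: (2,2) (3,2) (4,2) (5,2) (6,2)

Derivation:
(2,2): flips 1 -> legal
(2,3): no bracket -> illegal
(2,4): no bracket -> illegal
(3,2): flips 2 -> legal
(4,2): flips 1 -> legal
(5,2): flips 2 -> legal
(6,2): flips 1 -> legal
(6,3): no bracket -> illegal
(6,4): no bracket -> illegal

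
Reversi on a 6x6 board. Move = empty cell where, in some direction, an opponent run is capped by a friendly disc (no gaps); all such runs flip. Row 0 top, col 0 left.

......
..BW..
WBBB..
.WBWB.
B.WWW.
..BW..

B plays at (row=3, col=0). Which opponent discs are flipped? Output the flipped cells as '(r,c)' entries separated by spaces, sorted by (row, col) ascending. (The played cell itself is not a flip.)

Dir NW: edge -> no flip
Dir N: opp run (2,0), next='.' -> no flip
Dir NE: first cell 'B' (not opp) -> no flip
Dir W: edge -> no flip
Dir E: opp run (3,1) capped by B -> flip
Dir SW: edge -> no flip
Dir S: first cell 'B' (not opp) -> no flip
Dir SE: first cell '.' (not opp) -> no flip

Answer: (3,1)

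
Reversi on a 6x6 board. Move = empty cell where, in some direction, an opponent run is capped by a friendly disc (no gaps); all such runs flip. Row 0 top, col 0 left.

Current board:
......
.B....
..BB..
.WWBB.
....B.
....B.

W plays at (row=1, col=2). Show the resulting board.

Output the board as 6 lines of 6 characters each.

Answer: ......
.BW...
..WB..
.WWBB.
....B.
....B.

Derivation:
Place W at (1,2); scan 8 dirs for brackets.
Dir NW: first cell '.' (not opp) -> no flip
Dir N: first cell '.' (not opp) -> no flip
Dir NE: first cell '.' (not opp) -> no flip
Dir W: opp run (1,1), next='.' -> no flip
Dir E: first cell '.' (not opp) -> no flip
Dir SW: first cell '.' (not opp) -> no flip
Dir S: opp run (2,2) capped by W -> flip
Dir SE: opp run (2,3) (3,4), next='.' -> no flip
All flips: (2,2)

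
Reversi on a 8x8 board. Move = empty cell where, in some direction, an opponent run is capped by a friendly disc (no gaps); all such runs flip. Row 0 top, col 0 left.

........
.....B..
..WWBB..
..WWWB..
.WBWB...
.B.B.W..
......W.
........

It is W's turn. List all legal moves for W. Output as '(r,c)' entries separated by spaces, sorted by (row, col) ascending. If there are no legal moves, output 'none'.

(0,4): no bracket -> illegal
(0,5): no bracket -> illegal
(0,6): flips 2 -> legal
(1,3): no bracket -> illegal
(1,4): flips 1 -> legal
(1,6): flips 1 -> legal
(2,6): flips 2 -> legal
(3,1): no bracket -> illegal
(3,6): flips 1 -> legal
(4,0): no bracket -> illegal
(4,5): flips 1 -> legal
(4,6): no bracket -> illegal
(5,0): no bracket -> illegal
(5,2): flips 1 -> legal
(5,4): flips 1 -> legal
(6,0): flips 2 -> legal
(6,1): flips 1 -> legal
(6,2): no bracket -> illegal
(6,3): flips 1 -> legal
(6,4): no bracket -> illegal

Answer: (0,6) (1,4) (1,6) (2,6) (3,6) (4,5) (5,2) (5,4) (6,0) (6,1) (6,3)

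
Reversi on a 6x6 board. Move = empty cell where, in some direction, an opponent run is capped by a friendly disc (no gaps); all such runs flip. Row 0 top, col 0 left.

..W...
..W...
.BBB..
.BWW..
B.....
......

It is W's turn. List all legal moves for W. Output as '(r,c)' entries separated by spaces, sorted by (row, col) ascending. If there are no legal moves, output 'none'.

(1,0): flips 1 -> legal
(1,1): flips 1 -> legal
(1,3): flips 1 -> legal
(1,4): flips 1 -> legal
(2,0): no bracket -> illegal
(2,4): no bracket -> illegal
(3,0): flips 2 -> legal
(3,4): flips 1 -> legal
(4,1): no bracket -> illegal
(4,2): no bracket -> illegal
(5,0): no bracket -> illegal
(5,1): no bracket -> illegal

Answer: (1,0) (1,1) (1,3) (1,4) (3,0) (3,4)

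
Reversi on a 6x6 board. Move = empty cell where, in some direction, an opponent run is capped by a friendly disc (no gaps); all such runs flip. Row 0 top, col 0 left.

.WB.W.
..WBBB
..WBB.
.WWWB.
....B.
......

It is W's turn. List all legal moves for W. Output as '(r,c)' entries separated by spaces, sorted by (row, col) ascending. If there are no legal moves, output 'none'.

Answer: (0,3) (0,5) (2,5) (3,5) (4,5) (5,4) (5,5)

Derivation:
(0,3): flips 3 -> legal
(0,5): flips 2 -> legal
(1,1): no bracket -> illegal
(2,5): flips 2 -> legal
(3,5): flips 1 -> legal
(4,3): no bracket -> illegal
(4,5): flips 2 -> legal
(5,3): no bracket -> illegal
(5,4): flips 4 -> legal
(5,5): flips 1 -> legal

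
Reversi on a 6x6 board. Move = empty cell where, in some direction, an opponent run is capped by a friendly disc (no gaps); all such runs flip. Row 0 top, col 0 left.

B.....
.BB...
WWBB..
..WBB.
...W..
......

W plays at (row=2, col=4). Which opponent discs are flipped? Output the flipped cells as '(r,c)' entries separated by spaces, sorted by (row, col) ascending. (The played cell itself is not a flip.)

Answer: (2,2) (2,3)

Derivation:
Dir NW: first cell '.' (not opp) -> no flip
Dir N: first cell '.' (not opp) -> no flip
Dir NE: first cell '.' (not opp) -> no flip
Dir W: opp run (2,3) (2,2) capped by W -> flip
Dir E: first cell '.' (not opp) -> no flip
Dir SW: opp run (3,3), next='.' -> no flip
Dir S: opp run (3,4), next='.' -> no flip
Dir SE: first cell '.' (not opp) -> no flip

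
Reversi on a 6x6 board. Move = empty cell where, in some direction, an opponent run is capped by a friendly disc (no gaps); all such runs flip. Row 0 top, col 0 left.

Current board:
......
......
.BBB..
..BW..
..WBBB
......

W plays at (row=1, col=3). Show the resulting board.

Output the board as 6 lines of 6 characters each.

Place W at (1,3); scan 8 dirs for brackets.
Dir NW: first cell '.' (not opp) -> no flip
Dir N: first cell '.' (not opp) -> no flip
Dir NE: first cell '.' (not opp) -> no flip
Dir W: first cell '.' (not opp) -> no flip
Dir E: first cell '.' (not opp) -> no flip
Dir SW: opp run (2,2), next='.' -> no flip
Dir S: opp run (2,3) capped by W -> flip
Dir SE: first cell '.' (not opp) -> no flip
All flips: (2,3)

Answer: ......
...W..
.BBW..
..BW..
..WBBB
......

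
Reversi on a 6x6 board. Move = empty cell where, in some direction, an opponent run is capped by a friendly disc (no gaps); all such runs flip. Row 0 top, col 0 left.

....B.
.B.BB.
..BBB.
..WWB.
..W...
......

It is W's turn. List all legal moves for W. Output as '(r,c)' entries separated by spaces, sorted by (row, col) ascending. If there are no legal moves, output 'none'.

Answer: (0,0) (0,3) (0,5) (1,2) (1,5) (3,5)

Derivation:
(0,0): flips 2 -> legal
(0,1): no bracket -> illegal
(0,2): no bracket -> illegal
(0,3): flips 2 -> legal
(0,5): flips 2 -> legal
(1,0): no bracket -> illegal
(1,2): flips 1 -> legal
(1,5): flips 1 -> legal
(2,0): no bracket -> illegal
(2,1): no bracket -> illegal
(2,5): no bracket -> illegal
(3,1): no bracket -> illegal
(3,5): flips 1 -> legal
(4,3): no bracket -> illegal
(4,4): no bracket -> illegal
(4,5): no bracket -> illegal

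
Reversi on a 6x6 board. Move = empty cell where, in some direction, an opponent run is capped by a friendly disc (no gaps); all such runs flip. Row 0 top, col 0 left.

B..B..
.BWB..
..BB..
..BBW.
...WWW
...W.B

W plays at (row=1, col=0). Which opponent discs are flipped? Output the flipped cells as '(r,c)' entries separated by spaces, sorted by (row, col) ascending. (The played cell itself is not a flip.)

Answer: (1,1)

Derivation:
Dir NW: edge -> no flip
Dir N: opp run (0,0), next=edge -> no flip
Dir NE: first cell '.' (not opp) -> no flip
Dir W: edge -> no flip
Dir E: opp run (1,1) capped by W -> flip
Dir SW: edge -> no flip
Dir S: first cell '.' (not opp) -> no flip
Dir SE: first cell '.' (not opp) -> no flip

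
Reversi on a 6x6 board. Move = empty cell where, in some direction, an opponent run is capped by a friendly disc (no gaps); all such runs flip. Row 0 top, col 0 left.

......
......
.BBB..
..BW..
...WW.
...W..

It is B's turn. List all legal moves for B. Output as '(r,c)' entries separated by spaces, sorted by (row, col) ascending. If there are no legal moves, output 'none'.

(2,4): no bracket -> illegal
(3,4): flips 1 -> legal
(3,5): no bracket -> illegal
(4,2): no bracket -> illegal
(4,5): no bracket -> illegal
(5,2): no bracket -> illegal
(5,4): flips 1 -> legal
(5,5): flips 2 -> legal

Answer: (3,4) (5,4) (5,5)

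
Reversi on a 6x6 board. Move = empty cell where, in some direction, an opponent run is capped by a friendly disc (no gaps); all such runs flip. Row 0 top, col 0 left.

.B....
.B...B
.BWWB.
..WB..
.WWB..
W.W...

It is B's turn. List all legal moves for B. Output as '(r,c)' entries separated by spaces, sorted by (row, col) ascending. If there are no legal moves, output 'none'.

Answer: (1,3) (3,1) (4,0) (5,1)

Derivation:
(1,2): no bracket -> illegal
(1,3): flips 1 -> legal
(1,4): no bracket -> illegal
(3,0): no bracket -> illegal
(3,1): flips 1 -> legal
(3,4): no bracket -> illegal
(4,0): flips 2 -> legal
(5,1): flips 1 -> legal
(5,3): no bracket -> illegal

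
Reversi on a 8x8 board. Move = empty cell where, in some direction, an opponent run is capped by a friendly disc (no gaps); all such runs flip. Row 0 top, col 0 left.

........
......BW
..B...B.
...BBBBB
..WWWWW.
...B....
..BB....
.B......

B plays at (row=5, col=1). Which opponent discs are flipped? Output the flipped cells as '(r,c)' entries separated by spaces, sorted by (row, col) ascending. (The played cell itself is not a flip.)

Dir NW: first cell '.' (not opp) -> no flip
Dir N: first cell '.' (not opp) -> no flip
Dir NE: opp run (4,2) capped by B -> flip
Dir W: first cell '.' (not opp) -> no flip
Dir E: first cell '.' (not opp) -> no flip
Dir SW: first cell '.' (not opp) -> no flip
Dir S: first cell '.' (not opp) -> no flip
Dir SE: first cell 'B' (not opp) -> no flip

Answer: (4,2)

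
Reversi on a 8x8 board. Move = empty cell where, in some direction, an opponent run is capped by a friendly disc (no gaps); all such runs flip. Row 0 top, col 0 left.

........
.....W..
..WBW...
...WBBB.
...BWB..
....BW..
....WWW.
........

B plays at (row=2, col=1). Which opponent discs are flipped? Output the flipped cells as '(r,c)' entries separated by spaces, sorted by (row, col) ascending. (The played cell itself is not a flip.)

Answer: (2,2)

Derivation:
Dir NW: first cell '.' (not opp) -> no flip
Dir N: first cell '.' (not opp) -> no flip
Dir NE: first cell '.' (not opp) -> no flip
Dir W: first cell '.' (not opp) -> no flip
Dir E: opp run (2,2) capped by B -> flip
Dir SW: first cell '.' (not opp) -> no flip
Dir S: first cell '.' (not opp) -> no flip
Dir SE: first cell '.' (not opp) -> no flip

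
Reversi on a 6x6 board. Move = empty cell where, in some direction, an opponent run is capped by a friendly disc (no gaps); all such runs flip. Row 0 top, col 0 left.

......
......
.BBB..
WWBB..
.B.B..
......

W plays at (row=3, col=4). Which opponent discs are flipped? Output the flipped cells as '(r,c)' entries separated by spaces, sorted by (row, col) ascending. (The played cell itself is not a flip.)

Dir NW: opp run (2,3), next='.' -> no flip
Dir N: first cell '.' (not opp) -> no flip
Dir NE: first cell '.' (not opp) -> no flip
Dir W: opp run (3,3) (3,2) capped by W -> flip
Dir E: first cell '.' (not opp) -> no flip
Dir SW: opp run (4,3), next='.' -> no flip
Dir S: first cell '.' (not opp) -> no flip
Dir SE: first cell '.' (not opp) -> no flip

Answer: (3,2) (3,3)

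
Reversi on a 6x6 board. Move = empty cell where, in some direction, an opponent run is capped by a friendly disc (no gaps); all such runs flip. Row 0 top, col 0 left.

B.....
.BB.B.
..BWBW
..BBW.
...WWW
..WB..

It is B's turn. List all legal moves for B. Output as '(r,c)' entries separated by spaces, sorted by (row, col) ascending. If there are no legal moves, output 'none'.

Answer: (1,3) (3,5) (5,1) (5,4) (5,5)

Derivation:
(1,3): flips 1 -> legal
(1,5): no bracket -> illegal
(3,5): flips 2 -> legal
(4,1): no bracket -> illegal
(4,2): no bracket -> illegal
(5,1): flips 1 -> legal
(5,4): flips 3 -> legal
(5,5): flips 1 -> legal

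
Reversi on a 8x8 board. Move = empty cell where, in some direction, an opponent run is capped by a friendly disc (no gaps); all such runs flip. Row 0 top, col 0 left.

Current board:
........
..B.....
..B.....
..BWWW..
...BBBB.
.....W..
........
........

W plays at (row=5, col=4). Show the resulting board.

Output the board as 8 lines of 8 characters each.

Place W at (5,4); scan 8 dirs for brackets.
Dir NW: opp run (4,3) (3,2), next='.' -> no flip
Dir N: opp run (4,4) capped by W -> flip
Dir NE: opp run (4,5), next='.' -> no flip
Dir W: first cell '.' (not opp) -> no flip
Dir E: first cell 'W' (not opp) -> no flip
Dir SW: first cell '.' (not opp) -> no flip
Dir S: first cell '.' (not opp) -> no flip
Dir SE: first cell '.' (not opp) -> no flip
All flips: (4,4)

Answer: ........
..B.....
..B.....
..BWWW..
...BWBB.
....WW..
........
........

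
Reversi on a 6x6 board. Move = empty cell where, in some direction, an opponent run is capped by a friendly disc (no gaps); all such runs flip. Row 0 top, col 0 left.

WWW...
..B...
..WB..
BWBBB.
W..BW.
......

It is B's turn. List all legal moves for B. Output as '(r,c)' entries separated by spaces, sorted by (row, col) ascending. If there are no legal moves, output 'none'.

(0,3): no bracket -> illegal
(1,0): no bracket -> illegal
(1,1): flips 1 -> legal
(1,3): no bracket -> illegal
(2,0): no bracket -> illegal
(2,1): flips 1 -> legal
(3,5): no bracket -> illegal
(4,1): no bracket -> illegal
(4,2): no bracket -> illegal
(4,5): flips 1 -> legal
(5,0): flips 1 -> legal
(5,1): no bracket -> illegal
(5,3): no bracket -> illegal
(5,4): flips 1 -> legal
(5,5): flips 1 -> legal

Answer: (1,1) (2,1) (4,5) (5,0) (5,4) (5,5)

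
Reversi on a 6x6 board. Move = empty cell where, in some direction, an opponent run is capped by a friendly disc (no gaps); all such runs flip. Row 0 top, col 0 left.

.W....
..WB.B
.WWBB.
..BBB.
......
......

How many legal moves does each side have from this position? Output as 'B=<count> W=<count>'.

Answer: B=5 W=7

Derivation:
-- B to move --
(0,0): no bracket -> illegal
(0,2): flips 2 -> legal
(0,3): no bracket -> illegal
(1,0): flips 1 -> legal
(1,1): flips 2 -> legal
(2,0): flips 2 -> legal
(3,0): no bracket -> illegal
(3,1): flips 1 -> legal
B mobility = 5
-- W to move --
(0,2): no bracket -> illegal
(0,3): no bracket -> illegal
(0,4): flips 1 -> legal
(0,5): no bracket -> illegal
(1,4): flips 1 -> legal
(2,5): flips 2 -> legal
(3,1): no bracket -> illegal
(3,5): no bracket -> illegal
(4,1): no bracket -> illegal
(4,2): flips 1 -> legal
(4,3): flips 1 -> legal
(4,4): flips 1 -> legal
(4,5): flips 2 -> legal
W mobility = 7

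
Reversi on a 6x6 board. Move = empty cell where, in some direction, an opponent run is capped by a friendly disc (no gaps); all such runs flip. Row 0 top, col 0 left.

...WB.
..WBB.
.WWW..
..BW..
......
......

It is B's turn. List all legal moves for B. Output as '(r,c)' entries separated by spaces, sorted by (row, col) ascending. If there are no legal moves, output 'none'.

(0,1): no bracket -> illegal
(0,2): flips 3 -> legal
(1,0): flips 1 -> legal
(1,1): flips 1 -> legal
(2,0): no bracket -> illegal
(2,4): no bracket -> illegal
(3,0): no bracket -> illegal
(3,1): flips 1 -> legal
(3,4): flips 1 -> legal
(4,2): no bracket -> illegal
(4,3): flips 2 -> legal
(4,4): no bracket -> illegal

Answer: (0,2) (1,0) (1,1) (3,1) (3,4) (4,3)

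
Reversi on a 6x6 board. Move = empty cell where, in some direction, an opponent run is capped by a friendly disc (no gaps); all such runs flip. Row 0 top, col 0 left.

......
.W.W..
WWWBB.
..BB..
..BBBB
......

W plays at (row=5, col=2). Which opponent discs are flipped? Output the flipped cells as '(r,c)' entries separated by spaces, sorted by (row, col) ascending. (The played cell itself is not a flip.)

Dir NW: first cell '.' (not opp) -> no flip
Dir N: opp run (4,2) (3,2) capped by W -> flip
Dir NE: opp run (4,3), next='.' -> no flip
Dir W: first cell '.' (not opp) -> no flip
Dir E: first cell '.' (not opp) -> no flip
Dir SW: edge -> no flip
Dir S: edge -> no flip
Dir SE: edge -> no flip

Answer: (3,2) (4,2)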